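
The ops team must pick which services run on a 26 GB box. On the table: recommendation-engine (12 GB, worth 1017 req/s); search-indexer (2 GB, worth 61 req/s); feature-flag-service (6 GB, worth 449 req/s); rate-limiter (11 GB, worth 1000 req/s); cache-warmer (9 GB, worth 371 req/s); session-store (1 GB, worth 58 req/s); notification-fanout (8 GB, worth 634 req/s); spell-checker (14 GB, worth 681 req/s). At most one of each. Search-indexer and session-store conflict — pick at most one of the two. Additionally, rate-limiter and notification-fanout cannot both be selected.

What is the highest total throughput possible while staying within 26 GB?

Recommendation-engine + feature-flag-service + notification-fanout uses 26 of the 26 GB and totals 2100.

2100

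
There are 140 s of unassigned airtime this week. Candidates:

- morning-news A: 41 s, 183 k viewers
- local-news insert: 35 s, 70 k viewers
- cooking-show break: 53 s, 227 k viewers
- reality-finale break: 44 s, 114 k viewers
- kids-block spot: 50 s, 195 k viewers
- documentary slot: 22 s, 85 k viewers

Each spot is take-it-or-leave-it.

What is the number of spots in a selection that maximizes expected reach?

3

The maximum expected reach within 140 s is 524.
morning-news A + cooking-show break + reality-finale break hits 524 at 138 s.
All optima have 3 spots.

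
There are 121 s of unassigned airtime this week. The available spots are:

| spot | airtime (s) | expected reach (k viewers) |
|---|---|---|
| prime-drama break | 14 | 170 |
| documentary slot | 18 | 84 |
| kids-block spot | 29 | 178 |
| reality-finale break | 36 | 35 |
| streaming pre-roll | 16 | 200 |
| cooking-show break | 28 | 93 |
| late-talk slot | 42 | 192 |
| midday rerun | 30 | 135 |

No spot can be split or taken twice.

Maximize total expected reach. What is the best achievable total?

824

Density check — streaming pre-roll 12.50, prime-drama break 12.14, kids-block spot 6.14, documentary slot 4.67 are the best per s.
Taking prime-drama break + documentary slot + kids-block spot + streaming pre-roll + late-talk slot: 119 s used, 824 in expected reach.
The closest alternative, prime-drama break + documentary slot + streaming pre-roll + late-talk slot + midday rerun, reaches only 781.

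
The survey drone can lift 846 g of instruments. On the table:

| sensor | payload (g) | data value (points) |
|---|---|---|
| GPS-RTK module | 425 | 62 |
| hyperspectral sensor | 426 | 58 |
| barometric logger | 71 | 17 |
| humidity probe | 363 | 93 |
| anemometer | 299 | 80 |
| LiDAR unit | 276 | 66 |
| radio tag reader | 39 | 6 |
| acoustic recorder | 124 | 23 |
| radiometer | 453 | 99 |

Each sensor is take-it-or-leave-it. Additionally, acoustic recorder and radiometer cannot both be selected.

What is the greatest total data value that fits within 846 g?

202

Ranking by ratio (data value/g): anemometer 0.27, humidity probe 0.26, barometric logger 0.24.
The ratio heuristic lands on barometric logger + humidity probe + anemometer + radio tag reader (196) but leaves 74 g idle.
Dropping barometric logger frees 71 g; slotting in acoustic recorder (124 g) lifts the total to 202 at 825 g.
No other feasible combination exceeds 202.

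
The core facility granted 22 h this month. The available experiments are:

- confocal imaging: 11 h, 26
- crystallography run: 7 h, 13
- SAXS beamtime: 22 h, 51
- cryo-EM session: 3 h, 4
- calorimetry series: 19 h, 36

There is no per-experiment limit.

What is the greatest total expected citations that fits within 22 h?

52

By expected citations per h: confocal imaging 2.36, SAXS beamtime 2.32, calorimetry series 1.89 lead.
The ratio ordering already packs tightly: 2×confocal imaging, 22 h, 52.
No other feasible combination exceeds 52.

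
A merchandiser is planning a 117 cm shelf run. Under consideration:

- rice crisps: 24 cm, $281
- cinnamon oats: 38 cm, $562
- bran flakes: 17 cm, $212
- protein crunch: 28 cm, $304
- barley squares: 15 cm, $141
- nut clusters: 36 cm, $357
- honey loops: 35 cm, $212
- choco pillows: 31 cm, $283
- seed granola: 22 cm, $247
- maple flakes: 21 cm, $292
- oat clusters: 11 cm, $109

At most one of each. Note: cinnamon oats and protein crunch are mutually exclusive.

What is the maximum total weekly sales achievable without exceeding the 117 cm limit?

1491

Ranking by ratio (weekly sales/cm): cinnamon oats 14.79, maple flakes 13.90, bran flakes 12.47, rice crisps 11.71.
Filling by ratio: rice crisps + cinnamon oats + bran flakes + maple flakes + oat clusters for 1456, with 6 cm left unused.
The 17 cm tied up in bran flakes is better spent on seed granola — total rises to 1491 (116 cm).
The closest alternative, rice crisps + cinnamon oats + bran flakes + barley squares + maple flakes, reaches only 1488.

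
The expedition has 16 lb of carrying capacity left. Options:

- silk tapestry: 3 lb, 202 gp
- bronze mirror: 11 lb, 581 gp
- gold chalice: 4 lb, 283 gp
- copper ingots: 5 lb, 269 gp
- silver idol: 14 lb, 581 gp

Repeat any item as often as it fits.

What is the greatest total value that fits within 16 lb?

By value per lb: gold chalice 70.75, silk tapestry 67.33, copper ingots 53.80, bronze mirror 52.82 lead.
The ratio ordering already packs tightly: 4×gold chalice, 16 lb, 1132.
That's the maximum — no swap from here does better than 1132.

1132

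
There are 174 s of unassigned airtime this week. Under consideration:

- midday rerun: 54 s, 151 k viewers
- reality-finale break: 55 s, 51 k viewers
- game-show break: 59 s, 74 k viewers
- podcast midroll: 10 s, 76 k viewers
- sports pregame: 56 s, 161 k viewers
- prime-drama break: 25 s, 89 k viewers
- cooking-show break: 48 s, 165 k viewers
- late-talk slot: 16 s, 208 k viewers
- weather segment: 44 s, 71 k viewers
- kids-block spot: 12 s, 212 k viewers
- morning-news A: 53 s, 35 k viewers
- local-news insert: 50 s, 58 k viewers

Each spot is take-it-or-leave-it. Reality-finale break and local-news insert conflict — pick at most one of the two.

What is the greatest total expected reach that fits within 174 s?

911

The ratio ordering already packs tightly: podcast midroll + sports pregame + prime-drama break + cooking-show break + late-talk slot + kids-block spot, 167 s, 911.
The closest alternative, midday rerun + podcast midroll + prime-drama break + cooking-show break + late-talk slot + kids-block spot, reaches only 901.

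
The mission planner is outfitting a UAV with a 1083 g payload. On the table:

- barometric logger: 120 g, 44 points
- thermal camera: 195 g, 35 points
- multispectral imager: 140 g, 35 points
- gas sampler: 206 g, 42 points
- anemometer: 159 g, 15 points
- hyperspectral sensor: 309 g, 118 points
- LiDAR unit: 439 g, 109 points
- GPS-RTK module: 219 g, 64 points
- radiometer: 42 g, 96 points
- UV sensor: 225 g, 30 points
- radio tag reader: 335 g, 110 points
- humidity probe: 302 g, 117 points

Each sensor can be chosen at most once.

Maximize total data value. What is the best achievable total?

Greedy by ratio would take barometric logger + hyperspectral sensor + GPS-RTK module + radiometer + humidity probe: 992 g used, total 439.
Dropping barometric logger and GPS-RTK module frees 339 g; slotting in radio tag reader (335 g) lifts the total to 441 at 988 g.
No other feasible combination exceeds 441.

441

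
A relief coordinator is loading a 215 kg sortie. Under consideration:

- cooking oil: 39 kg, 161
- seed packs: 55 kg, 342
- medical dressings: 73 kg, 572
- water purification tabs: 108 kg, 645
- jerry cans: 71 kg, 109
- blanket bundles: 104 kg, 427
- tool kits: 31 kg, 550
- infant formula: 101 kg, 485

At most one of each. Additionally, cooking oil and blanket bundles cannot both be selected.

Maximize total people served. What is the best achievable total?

1767

Ranking by ratio (people served/kg): tool kits 17.74, medical dressings 7.84, seed packs 6.22, water purification tabs 5.97.
Filling by ratio: cooking oil + seed packs + medical dressings + tool kits for 1625, with 17 kg left unused.
The 94 kg tied up in cooking oil and seed packs is better spent on water purification tabs — total rises to 1767 (212 kg).
That's the maximum — no feasible swap from here does better than 1767.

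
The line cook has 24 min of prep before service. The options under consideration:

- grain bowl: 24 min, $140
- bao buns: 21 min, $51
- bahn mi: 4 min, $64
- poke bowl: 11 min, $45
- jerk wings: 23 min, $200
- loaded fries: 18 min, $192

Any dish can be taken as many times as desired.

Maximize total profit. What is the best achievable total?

Taking 6×bahn mi: 24 min used, 384 in profit.
Every other selection either busts 24 min or fails to beat 384.

384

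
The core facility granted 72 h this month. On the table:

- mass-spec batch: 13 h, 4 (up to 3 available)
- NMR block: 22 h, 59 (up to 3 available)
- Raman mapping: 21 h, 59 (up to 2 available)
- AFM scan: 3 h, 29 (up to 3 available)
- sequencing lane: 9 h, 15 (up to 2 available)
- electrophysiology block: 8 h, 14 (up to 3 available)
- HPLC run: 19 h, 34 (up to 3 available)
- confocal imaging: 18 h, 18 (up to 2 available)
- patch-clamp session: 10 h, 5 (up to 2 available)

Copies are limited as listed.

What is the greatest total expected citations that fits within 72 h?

239

2×Raman mapping + 3×AFM scan + HPLC run uses 70 of the 72 h and totals 239.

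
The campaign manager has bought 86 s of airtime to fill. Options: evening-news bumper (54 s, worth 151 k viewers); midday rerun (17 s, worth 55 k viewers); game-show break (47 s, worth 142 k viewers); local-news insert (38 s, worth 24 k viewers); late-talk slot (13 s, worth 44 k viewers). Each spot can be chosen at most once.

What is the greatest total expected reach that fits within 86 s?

250

A density-first pass picks midday rerun + game-show break + late-talk slot — 241 at 77 s.
Replace game-show break with evening-news bumper: the trade gains 9 net, giving 250 at 84 s.
Next best is midday rerun + game-show break + late-talk slot at 241 (77 s) — short by 9.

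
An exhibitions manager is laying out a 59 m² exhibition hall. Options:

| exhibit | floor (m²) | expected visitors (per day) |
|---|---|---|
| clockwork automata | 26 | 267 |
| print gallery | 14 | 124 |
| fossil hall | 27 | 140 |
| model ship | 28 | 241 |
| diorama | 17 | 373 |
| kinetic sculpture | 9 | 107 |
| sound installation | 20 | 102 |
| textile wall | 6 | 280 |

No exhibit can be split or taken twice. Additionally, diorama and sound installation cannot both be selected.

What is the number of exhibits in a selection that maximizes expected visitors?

4

Best achievable expected visitors is 1027.
One optimal bundle: clockwork automata + diorama + kinetic sculpture + textile wall (58 m²).
Every optimal selection uses 4 exhibits.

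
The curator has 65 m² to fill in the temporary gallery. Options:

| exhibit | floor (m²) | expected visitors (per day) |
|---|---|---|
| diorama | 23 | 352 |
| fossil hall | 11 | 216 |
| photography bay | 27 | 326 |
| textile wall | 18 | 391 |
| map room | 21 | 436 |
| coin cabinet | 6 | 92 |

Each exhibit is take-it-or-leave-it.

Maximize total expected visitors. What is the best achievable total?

1179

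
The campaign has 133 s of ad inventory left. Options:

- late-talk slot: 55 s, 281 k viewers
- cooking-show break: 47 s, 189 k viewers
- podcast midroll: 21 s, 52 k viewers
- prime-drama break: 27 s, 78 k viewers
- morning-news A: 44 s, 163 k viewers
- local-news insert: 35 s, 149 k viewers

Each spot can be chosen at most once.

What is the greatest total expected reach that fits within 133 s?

548

Density check — late-talk slot 5.11, local-news insert 4.26, cooking-show break 4.02 are the best per s.
The ratio heuristic lands on late-talk slot + prime-drama break + local-news insert (508) but leaves 16 s idle.
Dropping local-news insert frees 35 s; slotting in cooking-show break (47 s) lifts the total to 548 at 129 s.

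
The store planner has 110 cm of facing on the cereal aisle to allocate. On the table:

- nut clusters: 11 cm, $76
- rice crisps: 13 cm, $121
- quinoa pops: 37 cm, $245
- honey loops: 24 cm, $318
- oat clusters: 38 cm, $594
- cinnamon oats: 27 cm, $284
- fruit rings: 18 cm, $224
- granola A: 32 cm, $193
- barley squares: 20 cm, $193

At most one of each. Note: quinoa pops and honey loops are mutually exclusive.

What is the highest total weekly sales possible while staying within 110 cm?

1420

By weekly sales per cm: oat clusters 15.63, honey loops 13.25, fruit rings 12.44, cinnamon oats 10.52 lead.
The ratio ordering already packs tightly: honey loops + oat clusters + cinnamon oats + fruit rings, 107 cm, 1420.
An exhaustive check of the 512 subsets confirms 1420.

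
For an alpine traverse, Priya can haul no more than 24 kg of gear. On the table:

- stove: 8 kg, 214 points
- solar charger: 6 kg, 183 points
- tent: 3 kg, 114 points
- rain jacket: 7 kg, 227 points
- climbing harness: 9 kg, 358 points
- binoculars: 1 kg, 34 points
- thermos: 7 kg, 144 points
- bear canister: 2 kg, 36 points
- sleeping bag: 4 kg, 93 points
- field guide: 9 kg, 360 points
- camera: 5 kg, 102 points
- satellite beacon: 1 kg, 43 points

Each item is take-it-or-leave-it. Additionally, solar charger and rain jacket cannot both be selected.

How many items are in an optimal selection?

The maximum utility within 24 kg is 911.
One optimal bundle: tent + climbing harness + bear canister + field guide + satellite beacon (24 kg).
Every optimal selection uses 5 items.

5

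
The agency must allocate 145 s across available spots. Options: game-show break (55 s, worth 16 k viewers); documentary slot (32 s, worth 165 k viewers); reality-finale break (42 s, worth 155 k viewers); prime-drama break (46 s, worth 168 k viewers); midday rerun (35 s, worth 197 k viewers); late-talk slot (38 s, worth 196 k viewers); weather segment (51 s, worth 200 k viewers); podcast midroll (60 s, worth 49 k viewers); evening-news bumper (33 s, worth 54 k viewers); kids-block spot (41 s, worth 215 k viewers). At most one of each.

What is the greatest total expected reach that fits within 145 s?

Density check — midday rerun 5.63, kids-block spot 5.24, late-talk slot 5.16 are the best per s.
Greedy by ratio would take midday rerun + late-talk slot + kids-block spot: 114 s used, total 608.
Replace late-talk slot with documentary slot + evening-news bumper: the trade gains 23 net, giving 631 at 141 s.

631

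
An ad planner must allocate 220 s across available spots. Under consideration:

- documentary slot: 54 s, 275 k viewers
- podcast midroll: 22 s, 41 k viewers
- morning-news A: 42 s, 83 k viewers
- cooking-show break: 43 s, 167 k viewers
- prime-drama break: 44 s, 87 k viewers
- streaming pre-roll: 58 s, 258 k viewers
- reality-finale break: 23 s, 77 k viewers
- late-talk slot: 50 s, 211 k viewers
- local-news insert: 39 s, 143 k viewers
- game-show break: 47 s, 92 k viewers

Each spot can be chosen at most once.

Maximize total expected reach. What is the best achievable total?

920

Taking the top-ratio spots first gives documentary slot + cooking-show break + streaming pre-roll + late-talk slot for 911 (205 s).
Dropping late-talk slot frees 50 s; slotting in reality-finale break + local-news insert (62 s) lifts the total to 920 at 217 s.
An exhaustive check of the 1024 subsets confirms 920.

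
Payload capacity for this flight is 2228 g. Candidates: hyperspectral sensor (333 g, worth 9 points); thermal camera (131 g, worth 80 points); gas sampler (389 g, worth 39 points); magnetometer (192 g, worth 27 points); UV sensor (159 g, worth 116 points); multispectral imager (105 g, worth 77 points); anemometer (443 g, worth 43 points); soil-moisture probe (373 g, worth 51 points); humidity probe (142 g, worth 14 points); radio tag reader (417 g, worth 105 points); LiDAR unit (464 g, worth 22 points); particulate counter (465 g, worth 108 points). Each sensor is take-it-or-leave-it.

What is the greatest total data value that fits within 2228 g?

590

The ratio heuristic lands on thermal camera + magnetometer + UV sensor + multispectral imager + soil-moisture probe + humidity probe + radio tag reader + particulate counter (578) but leaves 244 g idle.
Replace magnetometer with gas sampler: the trade gains 12 net, giving 590 at 2181 g.
Runner-up thermal camera + UV sensor + multispectral imager + anemometer + soil-moisture probe + radio tag reader + particulate counter tops out at 580.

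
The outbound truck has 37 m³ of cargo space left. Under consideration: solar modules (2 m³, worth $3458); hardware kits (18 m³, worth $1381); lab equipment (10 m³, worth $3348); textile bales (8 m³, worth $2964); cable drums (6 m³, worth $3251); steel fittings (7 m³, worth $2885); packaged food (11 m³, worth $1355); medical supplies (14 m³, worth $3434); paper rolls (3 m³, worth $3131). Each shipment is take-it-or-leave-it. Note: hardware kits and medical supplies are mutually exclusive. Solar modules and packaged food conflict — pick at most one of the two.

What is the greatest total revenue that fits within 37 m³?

19037

Solar modules + lab equipment + textile bales + cable drums + steel fittings + paper rolls uses 36 of the 37 m³ and totals 19037.
That's the maximum — no feasible swap from here does better than 19037.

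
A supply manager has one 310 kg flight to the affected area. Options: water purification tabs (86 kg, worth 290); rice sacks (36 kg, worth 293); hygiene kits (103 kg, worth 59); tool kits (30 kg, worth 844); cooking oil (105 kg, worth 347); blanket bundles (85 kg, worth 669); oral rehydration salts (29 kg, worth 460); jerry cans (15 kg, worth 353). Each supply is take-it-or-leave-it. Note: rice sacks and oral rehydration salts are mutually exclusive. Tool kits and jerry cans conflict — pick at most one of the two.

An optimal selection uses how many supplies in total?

Optimal total is 2320.
tool kits + cooking oil + blanket bundles + oral rehydration salts hits 2320 at 249 kg.
Every optimal selection uses 4 supplies.

4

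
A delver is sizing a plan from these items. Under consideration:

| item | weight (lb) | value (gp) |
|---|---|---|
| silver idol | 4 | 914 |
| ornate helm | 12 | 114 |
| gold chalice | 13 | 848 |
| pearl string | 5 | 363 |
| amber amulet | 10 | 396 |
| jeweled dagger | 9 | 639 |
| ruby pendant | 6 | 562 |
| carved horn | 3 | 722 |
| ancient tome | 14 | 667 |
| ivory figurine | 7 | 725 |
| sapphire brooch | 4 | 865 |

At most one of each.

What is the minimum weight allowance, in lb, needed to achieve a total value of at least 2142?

Look for the lowest-weight combination reaching 2142.
Taking silver idol + carved horn + sapphire brooch gives 2501 (≥ 2142) for 11 lb.
No combination under 11 lb hits 2142.

11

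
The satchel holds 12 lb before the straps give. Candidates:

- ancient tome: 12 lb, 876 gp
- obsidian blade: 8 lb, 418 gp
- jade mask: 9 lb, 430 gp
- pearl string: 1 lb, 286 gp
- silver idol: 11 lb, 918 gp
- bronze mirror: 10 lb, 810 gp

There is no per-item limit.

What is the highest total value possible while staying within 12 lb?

3432

Best packing: 12×pearl string — 12 lb, 3432 total.
Every other selection either busts 12 lb or fails to beat 3432.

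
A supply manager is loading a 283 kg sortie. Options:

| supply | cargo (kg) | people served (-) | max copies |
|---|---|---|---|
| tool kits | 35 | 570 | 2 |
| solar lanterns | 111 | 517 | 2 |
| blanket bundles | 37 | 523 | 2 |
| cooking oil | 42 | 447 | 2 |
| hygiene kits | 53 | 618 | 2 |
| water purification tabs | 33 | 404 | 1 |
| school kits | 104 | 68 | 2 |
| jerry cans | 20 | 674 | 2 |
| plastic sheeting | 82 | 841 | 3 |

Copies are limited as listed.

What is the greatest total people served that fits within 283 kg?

Taking the top-ratio supplies first gives 2×tool kits + 2×blanket bundles + hygiene kits + water purification tabs + 2×jerry cans for 4556 (270 kg).
Dropping water purification tabs frees 33 kg; slotting in cooking oil (42 kg) lifts the total to 4599 at 279 kg.

4599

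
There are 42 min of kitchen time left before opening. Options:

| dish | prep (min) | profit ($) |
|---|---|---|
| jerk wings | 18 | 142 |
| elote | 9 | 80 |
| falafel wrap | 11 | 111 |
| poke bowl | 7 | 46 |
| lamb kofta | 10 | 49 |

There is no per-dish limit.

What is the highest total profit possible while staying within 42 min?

Density check — falafel wrap 10.09, elote 8.89, jerk wings 7.89 are the best per min.
The ratio ordering already packs tightly: elote + 3×falafel wrap, 42 min, 413.

413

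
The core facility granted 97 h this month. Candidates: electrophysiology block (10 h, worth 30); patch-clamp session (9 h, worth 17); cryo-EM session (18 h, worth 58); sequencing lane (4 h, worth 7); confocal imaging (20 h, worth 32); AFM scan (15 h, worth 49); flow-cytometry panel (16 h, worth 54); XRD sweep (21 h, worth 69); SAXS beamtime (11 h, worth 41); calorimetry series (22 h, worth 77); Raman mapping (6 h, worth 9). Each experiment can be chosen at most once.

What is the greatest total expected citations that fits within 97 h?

324

Ranking by ratio (expected citations/h): SAXS beamtime 3.73, calorimetry series 3.50, flow-cytometry panel 3.38.
A density-first pass picks electrophysiology block + AFM scan + flow-cytometry panel + XRD sweep + SAXS beamtime + calorimetry series — 320 at 95 h.
Dropping flow-cytometry panel frees 16 h; slotting in cryo-EM session (18 h) lifts the total to 324 at 97 h.
Nothing else within 97 h beats 324.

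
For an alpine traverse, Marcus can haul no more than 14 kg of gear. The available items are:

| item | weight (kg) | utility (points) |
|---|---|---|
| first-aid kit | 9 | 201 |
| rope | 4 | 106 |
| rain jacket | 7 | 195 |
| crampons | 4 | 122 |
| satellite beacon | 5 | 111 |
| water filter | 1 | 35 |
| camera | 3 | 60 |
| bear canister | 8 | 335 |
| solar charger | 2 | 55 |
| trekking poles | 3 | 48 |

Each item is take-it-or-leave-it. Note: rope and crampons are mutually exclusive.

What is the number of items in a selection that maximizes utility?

The maximum utility within 14 kg is 512.
For example crampons + bear canister + solar charger achieves it, using 14 kg.
Every optimal selection uses 3 items.

3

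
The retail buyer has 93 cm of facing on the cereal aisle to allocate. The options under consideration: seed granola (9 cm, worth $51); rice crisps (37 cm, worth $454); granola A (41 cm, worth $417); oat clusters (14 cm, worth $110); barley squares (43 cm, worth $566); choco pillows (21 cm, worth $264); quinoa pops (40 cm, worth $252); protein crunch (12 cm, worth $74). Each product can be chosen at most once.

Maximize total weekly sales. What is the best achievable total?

Ranking by ratio (weekly sales/cm): barley squares 13.16, choco pillows 12.57, rice crisps 12.27, granola A 10.17.
A density-first pass picks oat clusters + barley squares + choco pillows + protein crunch — 1014 at 90 cm.
Dropping oat clusters and choco pillows frees 35 cm; slotting in rice crisps (37 cm) lifts the total to 1094 at 92 cm.
An exhaustive check of the 256 subsets confirms 1094.

1094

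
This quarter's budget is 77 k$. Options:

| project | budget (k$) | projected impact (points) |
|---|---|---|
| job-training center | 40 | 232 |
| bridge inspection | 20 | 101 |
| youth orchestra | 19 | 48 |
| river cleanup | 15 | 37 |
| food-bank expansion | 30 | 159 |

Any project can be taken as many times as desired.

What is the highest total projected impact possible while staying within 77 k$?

Best packing: job-training center + food-bank expansion — 70 k$, 391 total.

391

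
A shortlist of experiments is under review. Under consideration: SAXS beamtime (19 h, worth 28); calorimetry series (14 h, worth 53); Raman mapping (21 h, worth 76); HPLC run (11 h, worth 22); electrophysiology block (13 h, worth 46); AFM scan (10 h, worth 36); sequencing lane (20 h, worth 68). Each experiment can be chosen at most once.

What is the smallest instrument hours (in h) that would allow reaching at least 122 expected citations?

34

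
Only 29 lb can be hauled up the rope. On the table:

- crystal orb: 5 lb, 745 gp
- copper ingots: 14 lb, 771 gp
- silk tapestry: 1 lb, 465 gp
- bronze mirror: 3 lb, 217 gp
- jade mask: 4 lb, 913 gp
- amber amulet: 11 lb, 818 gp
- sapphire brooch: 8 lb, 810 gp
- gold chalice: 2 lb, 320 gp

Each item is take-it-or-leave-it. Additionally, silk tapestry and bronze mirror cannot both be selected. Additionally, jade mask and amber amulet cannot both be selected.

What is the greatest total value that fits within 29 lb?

Taking copper ingots + silk tapestry + jade mask + sapphire brooch + gold chalice: 29 lb used, 3279 in value.

3279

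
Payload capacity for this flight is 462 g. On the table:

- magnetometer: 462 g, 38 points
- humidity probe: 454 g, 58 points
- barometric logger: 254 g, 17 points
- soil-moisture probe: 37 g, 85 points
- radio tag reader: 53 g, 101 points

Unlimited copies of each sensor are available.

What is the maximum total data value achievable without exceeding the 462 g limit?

1036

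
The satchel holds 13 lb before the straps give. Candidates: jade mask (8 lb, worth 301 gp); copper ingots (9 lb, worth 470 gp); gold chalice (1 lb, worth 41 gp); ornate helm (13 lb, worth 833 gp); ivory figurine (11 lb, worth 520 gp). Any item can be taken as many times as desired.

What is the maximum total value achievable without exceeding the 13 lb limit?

By value per lb: ornate helm 64.08, copper ingots 52.22, ivory figurine 47.27 lead.
Ornate helm uses 13 of the 13 lb and totals 833.
Every other selection either busts 13 lb or fails to beat 833.

833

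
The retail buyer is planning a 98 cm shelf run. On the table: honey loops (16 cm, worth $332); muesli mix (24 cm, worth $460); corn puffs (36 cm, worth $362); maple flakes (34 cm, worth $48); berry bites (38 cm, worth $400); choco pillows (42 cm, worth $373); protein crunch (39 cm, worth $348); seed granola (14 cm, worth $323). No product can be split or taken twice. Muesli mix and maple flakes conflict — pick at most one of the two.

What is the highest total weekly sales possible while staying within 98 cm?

1515

Honey loops + muesli mix + berry bites + seed granola uses 92 of the 98 cm and totals 1515.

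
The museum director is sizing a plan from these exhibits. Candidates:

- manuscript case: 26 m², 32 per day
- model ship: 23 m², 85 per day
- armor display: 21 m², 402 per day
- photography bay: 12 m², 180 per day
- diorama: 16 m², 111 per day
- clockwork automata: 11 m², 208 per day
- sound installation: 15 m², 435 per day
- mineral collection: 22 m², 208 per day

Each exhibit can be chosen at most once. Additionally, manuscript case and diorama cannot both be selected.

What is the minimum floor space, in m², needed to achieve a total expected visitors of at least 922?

Look for the lowest-floor combination reaching 922.
Taking armor display + clockwork automata + sound installation gives 1045 (≥ 922) for 47 m².
Below 47 m² the best achievable stays under 922.

47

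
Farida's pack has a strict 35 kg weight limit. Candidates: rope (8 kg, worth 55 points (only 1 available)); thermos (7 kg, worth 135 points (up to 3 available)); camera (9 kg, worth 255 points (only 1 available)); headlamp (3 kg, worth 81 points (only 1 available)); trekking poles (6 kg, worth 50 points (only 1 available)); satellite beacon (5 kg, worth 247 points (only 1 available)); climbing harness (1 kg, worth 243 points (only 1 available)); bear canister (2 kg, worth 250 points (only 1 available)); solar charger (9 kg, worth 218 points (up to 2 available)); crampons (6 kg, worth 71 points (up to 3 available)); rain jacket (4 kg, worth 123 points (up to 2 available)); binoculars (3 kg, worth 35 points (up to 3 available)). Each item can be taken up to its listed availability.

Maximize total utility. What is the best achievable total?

1459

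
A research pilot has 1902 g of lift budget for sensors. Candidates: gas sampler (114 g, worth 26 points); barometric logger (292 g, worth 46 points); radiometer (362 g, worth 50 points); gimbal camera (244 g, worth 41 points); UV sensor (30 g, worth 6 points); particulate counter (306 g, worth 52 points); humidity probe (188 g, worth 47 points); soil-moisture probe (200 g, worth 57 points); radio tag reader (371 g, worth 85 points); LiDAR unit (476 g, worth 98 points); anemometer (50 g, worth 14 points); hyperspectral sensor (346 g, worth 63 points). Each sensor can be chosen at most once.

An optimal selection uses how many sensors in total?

7

Optimal total is 406.
gas sampler + gimbal camera + particulate counter + humidity probe + soil-moisture probe + radio tag reader + LiDAR unit hits 406 at 1899 g.
Any selection reaching 406 contains exactly 7 sensors.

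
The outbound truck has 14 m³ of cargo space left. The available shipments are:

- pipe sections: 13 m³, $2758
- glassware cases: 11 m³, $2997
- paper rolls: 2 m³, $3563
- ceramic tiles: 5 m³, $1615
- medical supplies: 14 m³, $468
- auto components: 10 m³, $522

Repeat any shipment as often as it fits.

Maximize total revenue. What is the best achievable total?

24941

Taking 7×paper rolls: 14 m³ used, 24941 in revenue.
Every other selection either busts 14 m³ or fails to beat 24941.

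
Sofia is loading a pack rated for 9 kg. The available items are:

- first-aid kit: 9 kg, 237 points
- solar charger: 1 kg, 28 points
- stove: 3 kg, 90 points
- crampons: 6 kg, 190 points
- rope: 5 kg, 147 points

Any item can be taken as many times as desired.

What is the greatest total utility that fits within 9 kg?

280

Taking stove + crampons: 9 kg used, 280 in utility.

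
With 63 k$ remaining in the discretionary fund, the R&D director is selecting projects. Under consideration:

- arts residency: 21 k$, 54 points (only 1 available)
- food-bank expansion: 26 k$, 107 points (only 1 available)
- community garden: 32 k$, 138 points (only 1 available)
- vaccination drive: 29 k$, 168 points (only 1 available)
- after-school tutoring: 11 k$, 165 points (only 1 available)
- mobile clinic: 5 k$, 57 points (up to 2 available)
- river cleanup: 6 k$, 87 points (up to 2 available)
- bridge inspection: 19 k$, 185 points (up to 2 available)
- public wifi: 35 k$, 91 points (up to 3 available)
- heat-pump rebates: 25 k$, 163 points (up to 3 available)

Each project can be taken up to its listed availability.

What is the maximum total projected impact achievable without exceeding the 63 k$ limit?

Filling by ratio: after-school tutoring + 2×mobile clinic + 2×river cleanup + bridge inspection for 638, with 11 k$ left unused.
The 10 k$ tied up in 2×mobile clinic is better spent on bridge inspection — total rises to 709 (61 k$).
Nothing else within 63 k$ beats 709.

709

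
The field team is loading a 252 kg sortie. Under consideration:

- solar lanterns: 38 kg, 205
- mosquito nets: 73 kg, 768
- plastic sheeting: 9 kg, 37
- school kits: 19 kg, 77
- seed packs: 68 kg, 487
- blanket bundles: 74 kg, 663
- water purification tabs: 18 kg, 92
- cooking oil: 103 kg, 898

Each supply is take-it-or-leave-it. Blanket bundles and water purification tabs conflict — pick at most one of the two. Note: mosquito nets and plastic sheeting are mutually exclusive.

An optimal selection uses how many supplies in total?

3

The maximum people served within 252 kg is 2329.
mosquito nets + blanket bundles + cooking oil hits 2329 at 250 kg.
Every optimal selection uses 3 supplies.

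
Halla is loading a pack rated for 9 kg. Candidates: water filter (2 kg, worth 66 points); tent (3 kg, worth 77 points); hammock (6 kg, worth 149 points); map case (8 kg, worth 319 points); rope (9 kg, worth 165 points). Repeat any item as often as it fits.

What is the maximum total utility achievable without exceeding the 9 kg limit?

319

Taking map case: 8 kg used, 319 in utility.
Every other selection either busts 9 kg or fails to beat 319.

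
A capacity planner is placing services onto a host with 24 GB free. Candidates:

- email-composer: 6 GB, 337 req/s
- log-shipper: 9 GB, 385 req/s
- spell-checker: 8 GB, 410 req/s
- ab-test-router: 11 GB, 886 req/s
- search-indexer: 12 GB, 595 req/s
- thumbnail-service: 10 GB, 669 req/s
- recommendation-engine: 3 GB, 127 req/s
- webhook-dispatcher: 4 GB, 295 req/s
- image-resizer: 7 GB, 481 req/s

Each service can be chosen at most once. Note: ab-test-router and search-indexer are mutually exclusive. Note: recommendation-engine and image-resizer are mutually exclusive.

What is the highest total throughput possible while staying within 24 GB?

Density check — ab-test-router 80.55, webhook-dispatcher 73.75, image-resizer 68.71 are the best per GB.
A density-first pass picks ab-test-router + webhook-dispatcher + image-resizer — 1662 at 22 GB.
The 4 GB tied up in webhook-dispatcher is better spent on email-composer — total rises to 1704 (24 GB).
That's the maximum — no feasible swap from here does better than 1704.

1704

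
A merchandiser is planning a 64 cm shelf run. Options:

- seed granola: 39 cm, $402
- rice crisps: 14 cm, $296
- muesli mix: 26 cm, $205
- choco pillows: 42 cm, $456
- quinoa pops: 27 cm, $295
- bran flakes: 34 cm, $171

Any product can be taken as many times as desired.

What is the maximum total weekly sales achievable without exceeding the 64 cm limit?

The ratio ordering already packs tightly: 4×rice crisps, 56 cm, 1184.
That's the maximum — no swap from here does better than 1184.

1184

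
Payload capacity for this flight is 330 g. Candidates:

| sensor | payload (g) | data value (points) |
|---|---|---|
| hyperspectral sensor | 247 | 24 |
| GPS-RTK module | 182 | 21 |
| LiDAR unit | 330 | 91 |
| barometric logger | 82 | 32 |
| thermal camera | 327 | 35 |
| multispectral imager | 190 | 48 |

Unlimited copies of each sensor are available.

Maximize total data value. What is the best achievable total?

Ranking by ratio (data value/g): barometric logger 0.39, LiDAR unit 0.28, multispectral imager 0.25, GPS-RTK module 0.12.
Best packing: 4×barometric logger — 328 g, 128 total.

128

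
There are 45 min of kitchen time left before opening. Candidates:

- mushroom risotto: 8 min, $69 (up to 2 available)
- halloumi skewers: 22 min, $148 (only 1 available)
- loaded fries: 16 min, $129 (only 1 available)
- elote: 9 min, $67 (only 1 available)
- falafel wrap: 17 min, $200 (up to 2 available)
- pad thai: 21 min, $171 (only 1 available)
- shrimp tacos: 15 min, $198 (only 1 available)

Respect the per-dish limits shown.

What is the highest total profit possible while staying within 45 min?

469

Density check — shrimp tacos 13.20, falafel wrap 11.76, mushroom risotto 8.62, pad thai 8.14 are the best per min.
Filling by ratio: mushroom risotto + falafel wrap + shrimp tacos for 467, with 5 min left unused.
The 15 min tied up in shrimp tacos is better spent on falafel wrap — total rises to 469 (42 min).
The spare 3 min is too small for any remaining dish, and no exchange beats 469.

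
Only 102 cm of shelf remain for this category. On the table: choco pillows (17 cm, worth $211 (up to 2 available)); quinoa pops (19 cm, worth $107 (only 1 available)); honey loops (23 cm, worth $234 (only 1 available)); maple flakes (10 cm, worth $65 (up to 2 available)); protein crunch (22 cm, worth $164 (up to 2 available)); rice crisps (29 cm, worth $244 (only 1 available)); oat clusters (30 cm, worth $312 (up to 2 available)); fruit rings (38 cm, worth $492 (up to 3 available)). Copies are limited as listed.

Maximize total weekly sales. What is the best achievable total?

1226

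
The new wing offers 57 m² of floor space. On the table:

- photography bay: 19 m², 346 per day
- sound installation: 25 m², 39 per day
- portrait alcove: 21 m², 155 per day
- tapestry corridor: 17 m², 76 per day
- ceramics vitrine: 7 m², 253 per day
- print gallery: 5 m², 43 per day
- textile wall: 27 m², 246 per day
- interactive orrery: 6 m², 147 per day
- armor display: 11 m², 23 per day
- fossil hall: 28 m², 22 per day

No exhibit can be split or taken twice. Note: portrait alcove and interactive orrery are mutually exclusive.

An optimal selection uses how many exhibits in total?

5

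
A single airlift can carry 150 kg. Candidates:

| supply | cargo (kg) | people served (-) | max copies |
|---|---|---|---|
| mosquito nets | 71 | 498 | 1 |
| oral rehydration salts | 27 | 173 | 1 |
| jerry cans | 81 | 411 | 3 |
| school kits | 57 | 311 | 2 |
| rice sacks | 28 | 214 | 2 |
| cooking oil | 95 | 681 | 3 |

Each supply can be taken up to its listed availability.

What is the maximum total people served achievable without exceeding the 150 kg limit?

1068

Greedy by ratio would take mosquito nets + 2×rice sacks: 127 kg used, total 926.
Dropping mosquito nets and rice sacks frees 99 kg; slotting in oral rehydration salts + cooking oil (122 kg) lifts the total to 1068 at 150 kg.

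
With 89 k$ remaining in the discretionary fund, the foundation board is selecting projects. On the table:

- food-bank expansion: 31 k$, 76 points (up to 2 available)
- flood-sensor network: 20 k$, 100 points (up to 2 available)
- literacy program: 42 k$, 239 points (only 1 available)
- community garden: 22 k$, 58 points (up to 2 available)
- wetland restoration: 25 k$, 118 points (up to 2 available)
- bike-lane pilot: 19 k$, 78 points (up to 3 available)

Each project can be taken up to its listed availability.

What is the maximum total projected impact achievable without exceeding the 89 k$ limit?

Density check — literacy program 5.69, flood-sensor network 5.00, wetland restoration 4.72, bike-lane pilot 4.11 are the best per k$.
Filling by ratio: 2×flood-sensor network + literacy program for 439, with 7 k$ left unused.
Replace flood-sensor network with wetland restoration: the trade gains 18 net, giving 457 at 87 k$.
No other feasible combination exceeds 457.

457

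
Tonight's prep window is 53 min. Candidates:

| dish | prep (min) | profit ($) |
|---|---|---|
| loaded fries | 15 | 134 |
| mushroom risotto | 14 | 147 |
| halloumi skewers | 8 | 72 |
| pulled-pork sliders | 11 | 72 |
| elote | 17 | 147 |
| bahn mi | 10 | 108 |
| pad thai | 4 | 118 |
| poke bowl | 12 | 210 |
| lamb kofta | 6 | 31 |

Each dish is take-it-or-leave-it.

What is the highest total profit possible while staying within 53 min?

A density-first pass picks mushroom risotto + halloumi skewers + bahn mi + pad thai + poke bowl — 655 at 48 min.
Dropping bahn mi frees 10 min; slotting in loaded fries (15 min) lifts the total to 681 at 53 min.
The closest alternative, mushroom risotto + halloumi skewers + bahn mi + pad thai + poke bowl, reaches only 655.

681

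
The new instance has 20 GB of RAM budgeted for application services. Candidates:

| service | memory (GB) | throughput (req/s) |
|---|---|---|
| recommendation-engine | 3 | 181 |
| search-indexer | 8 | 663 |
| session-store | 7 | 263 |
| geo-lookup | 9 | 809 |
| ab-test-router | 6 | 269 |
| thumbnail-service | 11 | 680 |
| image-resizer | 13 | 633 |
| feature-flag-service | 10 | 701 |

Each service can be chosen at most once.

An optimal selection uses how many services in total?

The maximum throughput within 20 GB is 1653.
recommendation-engine + search-indexer + geo-lookup hits 1653 at 20 GB.
All optima have 3 services.

3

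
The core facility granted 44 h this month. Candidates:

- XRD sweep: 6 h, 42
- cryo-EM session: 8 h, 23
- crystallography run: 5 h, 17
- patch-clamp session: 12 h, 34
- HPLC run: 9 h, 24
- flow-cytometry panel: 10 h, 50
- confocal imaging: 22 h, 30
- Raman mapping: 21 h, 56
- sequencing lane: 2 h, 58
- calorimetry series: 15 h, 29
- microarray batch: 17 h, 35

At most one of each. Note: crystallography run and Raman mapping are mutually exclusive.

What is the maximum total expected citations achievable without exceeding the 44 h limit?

225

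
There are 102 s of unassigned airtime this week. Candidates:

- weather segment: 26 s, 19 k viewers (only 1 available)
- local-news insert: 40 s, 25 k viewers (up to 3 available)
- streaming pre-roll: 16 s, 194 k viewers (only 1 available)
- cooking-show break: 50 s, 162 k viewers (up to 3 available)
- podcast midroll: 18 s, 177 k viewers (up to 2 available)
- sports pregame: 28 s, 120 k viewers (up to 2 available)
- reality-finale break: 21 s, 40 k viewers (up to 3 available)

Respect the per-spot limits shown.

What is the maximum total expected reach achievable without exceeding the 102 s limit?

710

Ranking by ratio (expected reach/s): streaming pre-roll 12.12, podcast midroll 9.83, sports pregame 4.29.
The ratio heuristic lands on streaming pre-roll + 2×podcast midroll + sports pregame + reality-finale break (708) but leaves 1 s idle.
Dropping sports pregame and reality-finale break frees 49 s; slotting in cooking-show break (50 s) lifts the total to 710 at 102 s.
That's the maximum — no swap from here does better than 710.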